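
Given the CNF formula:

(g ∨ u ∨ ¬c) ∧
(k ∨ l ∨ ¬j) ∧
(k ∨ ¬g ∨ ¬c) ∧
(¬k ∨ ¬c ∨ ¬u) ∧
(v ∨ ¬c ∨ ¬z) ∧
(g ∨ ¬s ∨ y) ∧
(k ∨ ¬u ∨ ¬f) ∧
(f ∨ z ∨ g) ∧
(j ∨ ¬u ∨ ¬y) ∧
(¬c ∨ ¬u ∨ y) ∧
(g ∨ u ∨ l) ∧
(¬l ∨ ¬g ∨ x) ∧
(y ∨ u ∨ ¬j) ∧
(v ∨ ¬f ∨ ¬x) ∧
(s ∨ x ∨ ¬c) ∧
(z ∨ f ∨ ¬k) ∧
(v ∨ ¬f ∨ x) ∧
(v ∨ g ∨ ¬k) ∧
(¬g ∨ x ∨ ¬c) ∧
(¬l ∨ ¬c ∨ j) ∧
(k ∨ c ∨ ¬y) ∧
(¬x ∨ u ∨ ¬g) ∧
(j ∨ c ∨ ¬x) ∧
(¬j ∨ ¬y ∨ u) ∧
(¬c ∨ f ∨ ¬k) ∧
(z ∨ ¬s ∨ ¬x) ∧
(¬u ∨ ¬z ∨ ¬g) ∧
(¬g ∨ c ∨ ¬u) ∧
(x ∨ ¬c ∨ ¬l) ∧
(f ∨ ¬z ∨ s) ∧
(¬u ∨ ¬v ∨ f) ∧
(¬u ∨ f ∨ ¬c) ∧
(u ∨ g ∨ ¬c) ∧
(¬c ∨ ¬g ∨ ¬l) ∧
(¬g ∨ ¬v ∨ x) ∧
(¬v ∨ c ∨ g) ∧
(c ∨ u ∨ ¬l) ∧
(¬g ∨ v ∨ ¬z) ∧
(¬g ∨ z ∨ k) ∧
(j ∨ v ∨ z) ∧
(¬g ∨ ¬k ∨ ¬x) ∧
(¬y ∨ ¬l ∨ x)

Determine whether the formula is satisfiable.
No

No, the formula is not satisfiable.

No assignment of truth values to the variables can make all 42 clauses true simultaneously.

The formula is UNSAT (unsatisfiable).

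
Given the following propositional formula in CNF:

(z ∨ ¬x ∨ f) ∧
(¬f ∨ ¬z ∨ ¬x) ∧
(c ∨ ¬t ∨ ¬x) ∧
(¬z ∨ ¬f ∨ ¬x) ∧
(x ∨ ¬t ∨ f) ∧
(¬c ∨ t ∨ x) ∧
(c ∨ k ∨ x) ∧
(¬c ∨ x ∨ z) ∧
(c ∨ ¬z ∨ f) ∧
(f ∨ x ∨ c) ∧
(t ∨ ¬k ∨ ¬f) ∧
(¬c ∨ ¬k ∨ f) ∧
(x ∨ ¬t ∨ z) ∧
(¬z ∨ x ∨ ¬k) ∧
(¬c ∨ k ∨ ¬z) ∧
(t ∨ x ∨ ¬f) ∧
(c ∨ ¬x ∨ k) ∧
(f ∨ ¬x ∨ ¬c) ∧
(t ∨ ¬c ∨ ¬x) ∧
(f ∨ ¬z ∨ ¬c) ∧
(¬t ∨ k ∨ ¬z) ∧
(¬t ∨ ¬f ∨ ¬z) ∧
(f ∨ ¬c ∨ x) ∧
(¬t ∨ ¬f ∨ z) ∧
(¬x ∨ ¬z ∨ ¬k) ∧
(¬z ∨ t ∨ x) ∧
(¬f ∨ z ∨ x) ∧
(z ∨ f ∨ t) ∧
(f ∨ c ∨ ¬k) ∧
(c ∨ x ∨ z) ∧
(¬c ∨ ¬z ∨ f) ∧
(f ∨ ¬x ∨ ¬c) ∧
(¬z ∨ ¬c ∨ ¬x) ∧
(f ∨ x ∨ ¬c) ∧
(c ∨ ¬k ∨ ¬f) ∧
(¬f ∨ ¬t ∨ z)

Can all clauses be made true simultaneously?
No

No, the formula is not satisfiable.

No assignment of truth values to the variables can make all 36 clauses true simultaneously.

The formula is UNSAT (unsatisfiable).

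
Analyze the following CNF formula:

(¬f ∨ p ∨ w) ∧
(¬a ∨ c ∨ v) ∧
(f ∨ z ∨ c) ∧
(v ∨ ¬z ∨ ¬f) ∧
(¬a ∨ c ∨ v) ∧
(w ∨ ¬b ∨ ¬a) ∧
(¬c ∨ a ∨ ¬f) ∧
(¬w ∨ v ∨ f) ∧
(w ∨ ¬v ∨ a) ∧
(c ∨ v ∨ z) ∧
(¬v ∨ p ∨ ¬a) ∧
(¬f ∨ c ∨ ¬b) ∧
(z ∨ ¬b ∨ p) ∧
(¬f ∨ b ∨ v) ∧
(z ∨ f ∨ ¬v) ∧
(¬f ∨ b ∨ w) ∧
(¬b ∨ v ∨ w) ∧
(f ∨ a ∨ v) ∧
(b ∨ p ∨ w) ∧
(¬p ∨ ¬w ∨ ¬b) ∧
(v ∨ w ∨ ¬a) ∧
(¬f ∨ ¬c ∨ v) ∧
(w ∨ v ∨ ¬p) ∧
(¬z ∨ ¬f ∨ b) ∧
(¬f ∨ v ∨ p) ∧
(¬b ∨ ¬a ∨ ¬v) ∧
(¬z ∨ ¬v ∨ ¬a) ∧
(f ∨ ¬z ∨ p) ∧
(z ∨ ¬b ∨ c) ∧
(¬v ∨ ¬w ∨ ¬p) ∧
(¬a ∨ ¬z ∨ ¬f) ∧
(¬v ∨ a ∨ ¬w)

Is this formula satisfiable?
No

No, the formula is not satisfiable.

No assignment of truth values to the variables can make all 32 clauses true simultaneously.

The formula is UNSAT (unsatisfiable).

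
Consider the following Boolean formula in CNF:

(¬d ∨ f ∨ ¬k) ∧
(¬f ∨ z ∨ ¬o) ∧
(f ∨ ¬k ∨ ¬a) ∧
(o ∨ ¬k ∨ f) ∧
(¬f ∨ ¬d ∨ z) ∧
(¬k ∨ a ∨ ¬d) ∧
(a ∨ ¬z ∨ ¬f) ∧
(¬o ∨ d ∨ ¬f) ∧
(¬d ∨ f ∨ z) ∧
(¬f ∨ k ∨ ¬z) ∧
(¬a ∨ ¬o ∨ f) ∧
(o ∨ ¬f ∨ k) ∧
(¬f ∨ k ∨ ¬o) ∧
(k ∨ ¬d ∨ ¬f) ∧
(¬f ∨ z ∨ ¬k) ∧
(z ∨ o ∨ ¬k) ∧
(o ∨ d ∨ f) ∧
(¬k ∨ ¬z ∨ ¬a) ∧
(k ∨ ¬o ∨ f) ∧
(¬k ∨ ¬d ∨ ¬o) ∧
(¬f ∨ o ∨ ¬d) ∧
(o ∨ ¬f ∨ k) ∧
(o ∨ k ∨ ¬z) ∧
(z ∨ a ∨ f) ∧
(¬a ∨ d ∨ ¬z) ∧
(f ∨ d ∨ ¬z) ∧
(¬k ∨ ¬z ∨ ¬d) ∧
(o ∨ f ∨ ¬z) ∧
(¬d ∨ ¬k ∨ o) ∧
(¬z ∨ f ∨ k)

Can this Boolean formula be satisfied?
No

No, the formula is not satisfiable.

No assignment of truth values to the variables can make all 30 clauses true simultaneously.

The formula is UNSAT (unsatisfiable).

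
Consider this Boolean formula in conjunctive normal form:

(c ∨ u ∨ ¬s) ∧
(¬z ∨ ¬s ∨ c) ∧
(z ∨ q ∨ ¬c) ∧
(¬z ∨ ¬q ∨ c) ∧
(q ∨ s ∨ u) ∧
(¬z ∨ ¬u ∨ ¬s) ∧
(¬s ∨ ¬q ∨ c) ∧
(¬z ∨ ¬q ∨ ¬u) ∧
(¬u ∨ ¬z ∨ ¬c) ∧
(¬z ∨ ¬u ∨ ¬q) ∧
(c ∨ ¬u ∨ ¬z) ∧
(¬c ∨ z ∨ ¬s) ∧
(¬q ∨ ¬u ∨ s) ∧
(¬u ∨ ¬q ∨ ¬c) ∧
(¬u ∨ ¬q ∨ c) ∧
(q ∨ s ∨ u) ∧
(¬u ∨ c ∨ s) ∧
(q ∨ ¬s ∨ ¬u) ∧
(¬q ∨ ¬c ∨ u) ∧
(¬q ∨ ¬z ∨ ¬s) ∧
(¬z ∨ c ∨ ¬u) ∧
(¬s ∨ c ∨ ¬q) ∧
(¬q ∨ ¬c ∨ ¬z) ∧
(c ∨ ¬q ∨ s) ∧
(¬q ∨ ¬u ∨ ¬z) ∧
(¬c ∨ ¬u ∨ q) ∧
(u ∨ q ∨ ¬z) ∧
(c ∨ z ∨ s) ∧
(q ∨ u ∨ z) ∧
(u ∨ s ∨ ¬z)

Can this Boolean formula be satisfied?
No

No, the formula is not satisfiable.

No assignment of truth values to the variables can make all 30 clauses true simultaneously.

The formula is UNSAT (unsatisfiable).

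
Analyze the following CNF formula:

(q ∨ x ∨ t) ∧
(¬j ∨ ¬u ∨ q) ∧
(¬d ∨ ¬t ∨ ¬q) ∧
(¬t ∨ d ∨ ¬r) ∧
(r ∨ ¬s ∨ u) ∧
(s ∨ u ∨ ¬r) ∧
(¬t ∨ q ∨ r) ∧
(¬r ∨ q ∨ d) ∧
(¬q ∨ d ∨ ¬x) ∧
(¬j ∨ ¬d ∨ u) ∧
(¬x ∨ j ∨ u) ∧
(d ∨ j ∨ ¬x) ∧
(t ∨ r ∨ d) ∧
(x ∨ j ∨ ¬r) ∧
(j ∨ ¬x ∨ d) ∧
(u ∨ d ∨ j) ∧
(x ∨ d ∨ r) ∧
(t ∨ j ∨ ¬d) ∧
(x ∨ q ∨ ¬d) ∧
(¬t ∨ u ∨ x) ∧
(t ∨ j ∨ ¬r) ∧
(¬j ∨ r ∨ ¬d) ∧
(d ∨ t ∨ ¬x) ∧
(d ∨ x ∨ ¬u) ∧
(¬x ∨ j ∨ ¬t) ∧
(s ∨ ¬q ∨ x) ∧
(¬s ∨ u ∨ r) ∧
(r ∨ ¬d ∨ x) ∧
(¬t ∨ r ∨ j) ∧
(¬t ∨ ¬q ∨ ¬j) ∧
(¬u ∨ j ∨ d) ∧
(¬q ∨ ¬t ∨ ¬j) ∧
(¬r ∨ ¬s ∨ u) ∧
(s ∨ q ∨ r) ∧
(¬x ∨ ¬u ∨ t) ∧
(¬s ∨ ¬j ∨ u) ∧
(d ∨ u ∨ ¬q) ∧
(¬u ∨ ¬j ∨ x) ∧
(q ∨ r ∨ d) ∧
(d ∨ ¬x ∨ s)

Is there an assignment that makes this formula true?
No

No, the formula is not satisfiable.

No assignment of truth values to the variables can make all 40 clauses true simultaneously.

The formula is UNSAT (unsatisfiable).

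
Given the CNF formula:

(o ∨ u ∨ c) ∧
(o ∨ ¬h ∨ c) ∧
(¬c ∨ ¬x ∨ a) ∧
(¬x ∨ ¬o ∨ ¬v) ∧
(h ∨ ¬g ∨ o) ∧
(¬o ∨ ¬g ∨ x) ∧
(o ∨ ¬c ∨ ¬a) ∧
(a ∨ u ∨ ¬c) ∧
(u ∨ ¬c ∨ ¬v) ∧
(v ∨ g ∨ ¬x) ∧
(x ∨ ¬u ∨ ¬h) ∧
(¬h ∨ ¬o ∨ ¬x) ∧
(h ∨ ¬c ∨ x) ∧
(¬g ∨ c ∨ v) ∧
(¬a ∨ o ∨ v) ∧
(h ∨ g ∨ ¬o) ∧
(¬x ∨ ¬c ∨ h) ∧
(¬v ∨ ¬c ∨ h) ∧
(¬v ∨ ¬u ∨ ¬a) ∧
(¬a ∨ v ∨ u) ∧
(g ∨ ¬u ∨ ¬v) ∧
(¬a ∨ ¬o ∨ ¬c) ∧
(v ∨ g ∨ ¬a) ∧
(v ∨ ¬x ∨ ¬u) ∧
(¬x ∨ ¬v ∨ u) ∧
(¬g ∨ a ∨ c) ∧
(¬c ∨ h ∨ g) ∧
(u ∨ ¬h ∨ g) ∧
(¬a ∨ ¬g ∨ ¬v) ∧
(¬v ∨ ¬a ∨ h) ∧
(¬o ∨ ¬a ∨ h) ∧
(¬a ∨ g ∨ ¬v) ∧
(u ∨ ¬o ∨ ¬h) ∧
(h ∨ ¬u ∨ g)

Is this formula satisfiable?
No

No, the formula is not satisfiable.

No assignment of truth values to the variables can make all 34 clauses true simultaneously.

The formula is UNSAT (unsatisfiable).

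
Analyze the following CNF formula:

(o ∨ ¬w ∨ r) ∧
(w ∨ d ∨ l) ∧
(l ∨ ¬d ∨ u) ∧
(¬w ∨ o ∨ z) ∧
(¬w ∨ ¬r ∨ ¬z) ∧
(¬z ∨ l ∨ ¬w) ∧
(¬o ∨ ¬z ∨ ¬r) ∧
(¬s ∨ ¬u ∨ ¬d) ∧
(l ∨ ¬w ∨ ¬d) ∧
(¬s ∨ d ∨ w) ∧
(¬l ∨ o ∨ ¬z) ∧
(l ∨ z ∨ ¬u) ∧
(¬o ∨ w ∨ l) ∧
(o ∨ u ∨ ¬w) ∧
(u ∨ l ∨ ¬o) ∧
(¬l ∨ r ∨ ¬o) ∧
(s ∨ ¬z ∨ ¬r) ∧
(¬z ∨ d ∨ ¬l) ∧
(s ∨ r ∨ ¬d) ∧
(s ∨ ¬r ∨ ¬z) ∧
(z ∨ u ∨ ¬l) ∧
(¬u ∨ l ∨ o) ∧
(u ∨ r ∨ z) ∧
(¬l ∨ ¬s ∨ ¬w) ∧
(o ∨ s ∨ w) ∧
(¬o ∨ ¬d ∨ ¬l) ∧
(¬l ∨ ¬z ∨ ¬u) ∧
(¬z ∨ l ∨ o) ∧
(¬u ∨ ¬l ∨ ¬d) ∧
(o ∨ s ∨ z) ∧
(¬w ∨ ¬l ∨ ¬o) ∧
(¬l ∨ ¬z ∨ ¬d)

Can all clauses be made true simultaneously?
Yes

Yes, the formula is satisfiable.

One satisfying assignment is: l=True, r=True, z=False, s=False, w=False, o=True, d=False, u=True

Verification: With this assignment, all 32 clauses evaluate to true.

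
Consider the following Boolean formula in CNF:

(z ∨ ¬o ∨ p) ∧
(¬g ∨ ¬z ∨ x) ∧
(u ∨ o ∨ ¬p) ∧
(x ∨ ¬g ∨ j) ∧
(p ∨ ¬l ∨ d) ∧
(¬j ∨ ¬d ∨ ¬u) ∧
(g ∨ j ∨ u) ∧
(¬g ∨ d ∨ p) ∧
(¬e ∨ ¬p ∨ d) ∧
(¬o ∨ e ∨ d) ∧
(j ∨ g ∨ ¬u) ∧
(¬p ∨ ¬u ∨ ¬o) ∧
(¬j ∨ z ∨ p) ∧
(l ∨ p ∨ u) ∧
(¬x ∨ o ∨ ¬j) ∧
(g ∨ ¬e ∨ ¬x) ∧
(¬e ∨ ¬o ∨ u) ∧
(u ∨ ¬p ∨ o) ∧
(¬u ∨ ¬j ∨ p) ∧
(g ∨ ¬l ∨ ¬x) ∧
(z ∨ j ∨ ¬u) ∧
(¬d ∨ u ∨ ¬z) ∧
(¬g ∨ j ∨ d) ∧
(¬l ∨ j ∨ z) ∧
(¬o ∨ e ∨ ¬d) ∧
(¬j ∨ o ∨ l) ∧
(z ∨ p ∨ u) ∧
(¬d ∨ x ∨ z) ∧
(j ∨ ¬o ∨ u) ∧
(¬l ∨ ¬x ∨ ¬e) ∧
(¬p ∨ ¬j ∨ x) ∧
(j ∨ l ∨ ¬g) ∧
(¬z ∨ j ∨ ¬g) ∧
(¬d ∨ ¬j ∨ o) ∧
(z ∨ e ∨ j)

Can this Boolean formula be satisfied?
No

No, the formula is not satisfiable.

No assignment of truth values to the variables can make all 35 clauses true simultaneously.

The formula is UNSAT (unsatisfiable).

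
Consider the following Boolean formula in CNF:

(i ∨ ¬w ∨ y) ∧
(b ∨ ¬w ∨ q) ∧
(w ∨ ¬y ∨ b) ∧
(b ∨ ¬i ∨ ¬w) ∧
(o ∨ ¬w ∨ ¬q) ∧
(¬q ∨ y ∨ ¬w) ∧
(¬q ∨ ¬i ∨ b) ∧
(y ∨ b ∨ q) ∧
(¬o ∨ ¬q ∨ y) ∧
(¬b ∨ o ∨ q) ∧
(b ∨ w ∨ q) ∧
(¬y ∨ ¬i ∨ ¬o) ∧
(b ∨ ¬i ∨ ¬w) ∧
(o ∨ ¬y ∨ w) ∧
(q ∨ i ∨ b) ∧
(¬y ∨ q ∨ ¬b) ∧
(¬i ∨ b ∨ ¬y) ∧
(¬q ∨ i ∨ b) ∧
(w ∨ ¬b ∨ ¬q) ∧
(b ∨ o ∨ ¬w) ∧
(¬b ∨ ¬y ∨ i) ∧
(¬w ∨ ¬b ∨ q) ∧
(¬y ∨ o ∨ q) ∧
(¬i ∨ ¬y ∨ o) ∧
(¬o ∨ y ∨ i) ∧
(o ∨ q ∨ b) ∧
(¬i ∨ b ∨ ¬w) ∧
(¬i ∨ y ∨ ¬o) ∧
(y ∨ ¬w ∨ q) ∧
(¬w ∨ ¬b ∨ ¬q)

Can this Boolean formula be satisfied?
No

No, the formula is not satisfiable.

No assignment of truth values to the variables can make all 30 clauses true simultaneously.

The formula is UNSAT (unsatisfiable).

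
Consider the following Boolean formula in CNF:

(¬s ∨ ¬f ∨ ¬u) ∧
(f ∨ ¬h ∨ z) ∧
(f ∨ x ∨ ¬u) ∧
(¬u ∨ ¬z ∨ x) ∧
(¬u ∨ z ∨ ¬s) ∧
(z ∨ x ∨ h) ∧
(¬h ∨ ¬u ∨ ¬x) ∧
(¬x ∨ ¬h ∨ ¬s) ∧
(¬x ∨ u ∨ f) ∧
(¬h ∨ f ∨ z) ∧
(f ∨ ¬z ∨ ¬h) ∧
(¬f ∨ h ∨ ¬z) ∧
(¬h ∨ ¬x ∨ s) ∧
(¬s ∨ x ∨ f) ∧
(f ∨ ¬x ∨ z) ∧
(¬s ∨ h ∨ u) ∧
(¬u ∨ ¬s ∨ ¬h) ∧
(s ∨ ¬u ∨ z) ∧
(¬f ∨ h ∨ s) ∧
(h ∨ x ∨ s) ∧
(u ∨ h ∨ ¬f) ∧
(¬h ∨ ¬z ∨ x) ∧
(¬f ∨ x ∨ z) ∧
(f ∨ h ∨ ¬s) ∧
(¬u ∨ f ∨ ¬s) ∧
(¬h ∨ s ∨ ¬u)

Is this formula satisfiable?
Yes

Yes, the formula is satisfiable.

One satisfying assignment is: z=True, f=False, x=True, h=False, u=True, s=False

Verification: With this assignment, all 26 clauses evaluate to true.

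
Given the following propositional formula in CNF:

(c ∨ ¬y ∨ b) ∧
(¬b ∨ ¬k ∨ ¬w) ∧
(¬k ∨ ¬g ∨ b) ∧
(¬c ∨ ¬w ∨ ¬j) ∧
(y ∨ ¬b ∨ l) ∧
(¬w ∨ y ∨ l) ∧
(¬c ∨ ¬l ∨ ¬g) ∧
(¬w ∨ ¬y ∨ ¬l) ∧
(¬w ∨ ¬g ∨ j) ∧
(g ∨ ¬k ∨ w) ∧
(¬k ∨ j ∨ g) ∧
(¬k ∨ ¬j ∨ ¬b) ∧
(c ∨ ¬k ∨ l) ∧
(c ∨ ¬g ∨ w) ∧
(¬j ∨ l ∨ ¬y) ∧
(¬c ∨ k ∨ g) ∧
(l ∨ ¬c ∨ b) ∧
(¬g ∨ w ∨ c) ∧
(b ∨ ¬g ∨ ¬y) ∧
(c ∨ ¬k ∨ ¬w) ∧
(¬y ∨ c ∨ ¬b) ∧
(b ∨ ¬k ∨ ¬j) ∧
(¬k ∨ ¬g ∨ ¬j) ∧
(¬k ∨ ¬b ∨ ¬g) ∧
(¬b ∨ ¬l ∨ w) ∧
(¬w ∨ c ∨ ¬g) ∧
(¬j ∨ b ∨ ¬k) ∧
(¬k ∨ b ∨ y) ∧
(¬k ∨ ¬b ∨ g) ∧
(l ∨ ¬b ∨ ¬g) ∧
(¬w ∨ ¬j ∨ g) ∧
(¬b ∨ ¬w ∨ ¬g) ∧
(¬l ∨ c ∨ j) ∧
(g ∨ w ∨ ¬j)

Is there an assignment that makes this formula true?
Yes

Yes, the formula is satisfiable.

One satisfying assignment is: b=False, j=False, l=False, w=False, k=False, c=False, g=False, y=False

Verification: With this assignment, all 34 clauses evaluate to true.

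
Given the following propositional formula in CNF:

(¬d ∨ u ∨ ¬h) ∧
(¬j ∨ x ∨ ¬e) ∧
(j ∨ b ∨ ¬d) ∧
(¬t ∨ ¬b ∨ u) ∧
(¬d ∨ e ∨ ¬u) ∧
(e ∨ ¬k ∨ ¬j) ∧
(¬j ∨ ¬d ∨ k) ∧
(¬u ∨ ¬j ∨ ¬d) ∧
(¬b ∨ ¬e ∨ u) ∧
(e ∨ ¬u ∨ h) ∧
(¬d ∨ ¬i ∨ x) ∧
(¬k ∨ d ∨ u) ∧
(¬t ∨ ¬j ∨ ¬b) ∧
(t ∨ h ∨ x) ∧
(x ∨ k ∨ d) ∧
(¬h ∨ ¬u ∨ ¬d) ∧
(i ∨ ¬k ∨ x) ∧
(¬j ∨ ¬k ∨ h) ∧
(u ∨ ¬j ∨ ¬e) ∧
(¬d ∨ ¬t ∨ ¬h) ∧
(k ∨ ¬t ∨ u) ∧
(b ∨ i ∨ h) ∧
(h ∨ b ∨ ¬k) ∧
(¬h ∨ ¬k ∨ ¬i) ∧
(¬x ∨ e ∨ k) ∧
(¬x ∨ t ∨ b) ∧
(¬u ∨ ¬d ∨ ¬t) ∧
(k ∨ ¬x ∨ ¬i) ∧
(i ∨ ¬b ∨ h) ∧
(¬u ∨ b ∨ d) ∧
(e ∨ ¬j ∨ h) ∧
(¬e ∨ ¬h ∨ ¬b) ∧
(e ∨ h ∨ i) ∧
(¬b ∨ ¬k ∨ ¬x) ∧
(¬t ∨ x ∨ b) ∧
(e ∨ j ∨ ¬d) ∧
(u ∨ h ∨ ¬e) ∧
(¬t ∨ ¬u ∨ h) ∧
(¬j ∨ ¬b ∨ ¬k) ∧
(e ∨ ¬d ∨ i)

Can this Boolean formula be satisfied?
No

No, the formula is not satisfiable.

No assignment of truth values to the variables can make all 40 clauses true simultaneously.

The formula is UNSAT (unsatisfiable).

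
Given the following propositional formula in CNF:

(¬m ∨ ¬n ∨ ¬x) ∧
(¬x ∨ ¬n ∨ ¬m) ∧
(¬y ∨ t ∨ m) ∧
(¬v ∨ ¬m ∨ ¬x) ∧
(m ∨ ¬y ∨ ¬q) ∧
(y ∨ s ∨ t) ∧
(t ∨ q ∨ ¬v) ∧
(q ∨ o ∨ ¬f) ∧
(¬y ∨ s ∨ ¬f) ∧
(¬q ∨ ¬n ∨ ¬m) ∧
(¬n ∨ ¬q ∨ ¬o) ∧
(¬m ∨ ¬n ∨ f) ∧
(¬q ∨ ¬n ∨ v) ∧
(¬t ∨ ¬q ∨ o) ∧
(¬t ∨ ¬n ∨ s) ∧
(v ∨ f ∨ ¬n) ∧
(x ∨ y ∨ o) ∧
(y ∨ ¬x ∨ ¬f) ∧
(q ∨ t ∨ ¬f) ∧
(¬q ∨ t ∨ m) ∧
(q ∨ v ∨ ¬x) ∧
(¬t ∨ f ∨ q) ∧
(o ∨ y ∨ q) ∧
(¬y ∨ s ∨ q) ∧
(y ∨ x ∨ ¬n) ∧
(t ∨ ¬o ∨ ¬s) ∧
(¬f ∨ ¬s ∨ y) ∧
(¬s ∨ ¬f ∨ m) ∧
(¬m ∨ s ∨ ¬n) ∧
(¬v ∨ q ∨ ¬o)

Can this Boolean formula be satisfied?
Yes

Yes, the formula is satisfiable.

One satisfying assignment is: q=True, f=False, o=False, y=True, n=False, m=True, t=False, s=False, x=False, v=False

Verification: With this assignment, all 30 clauses evaluate to true.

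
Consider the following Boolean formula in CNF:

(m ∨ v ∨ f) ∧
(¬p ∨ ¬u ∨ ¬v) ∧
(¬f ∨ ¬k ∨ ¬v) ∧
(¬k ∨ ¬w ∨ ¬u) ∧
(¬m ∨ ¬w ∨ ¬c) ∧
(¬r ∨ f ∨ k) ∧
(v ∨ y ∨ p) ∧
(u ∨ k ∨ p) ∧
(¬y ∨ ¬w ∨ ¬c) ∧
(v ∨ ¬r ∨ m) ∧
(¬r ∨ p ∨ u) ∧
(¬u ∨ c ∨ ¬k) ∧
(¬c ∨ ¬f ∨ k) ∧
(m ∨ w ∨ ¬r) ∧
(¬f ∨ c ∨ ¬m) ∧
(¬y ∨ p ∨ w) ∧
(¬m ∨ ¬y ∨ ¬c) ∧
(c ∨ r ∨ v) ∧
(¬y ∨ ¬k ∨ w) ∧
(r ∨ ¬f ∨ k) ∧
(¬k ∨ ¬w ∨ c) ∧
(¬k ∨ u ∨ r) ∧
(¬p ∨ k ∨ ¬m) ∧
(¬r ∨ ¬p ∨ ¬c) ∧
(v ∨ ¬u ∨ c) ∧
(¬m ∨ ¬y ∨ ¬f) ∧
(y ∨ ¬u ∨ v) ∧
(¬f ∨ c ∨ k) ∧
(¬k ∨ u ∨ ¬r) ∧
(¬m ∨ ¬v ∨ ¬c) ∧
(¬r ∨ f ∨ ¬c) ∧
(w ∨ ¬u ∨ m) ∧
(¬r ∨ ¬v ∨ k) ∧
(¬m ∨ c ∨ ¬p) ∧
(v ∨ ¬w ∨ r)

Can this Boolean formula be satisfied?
Yes

Yes, the formula is satisfiable.

One satisfying assignment is: p=True, m=False, w=False, k=False, c=False, v=True, u=False, y=False, r=False, f=False

Verification: With this assignment, all 35 clauses evaluate to true.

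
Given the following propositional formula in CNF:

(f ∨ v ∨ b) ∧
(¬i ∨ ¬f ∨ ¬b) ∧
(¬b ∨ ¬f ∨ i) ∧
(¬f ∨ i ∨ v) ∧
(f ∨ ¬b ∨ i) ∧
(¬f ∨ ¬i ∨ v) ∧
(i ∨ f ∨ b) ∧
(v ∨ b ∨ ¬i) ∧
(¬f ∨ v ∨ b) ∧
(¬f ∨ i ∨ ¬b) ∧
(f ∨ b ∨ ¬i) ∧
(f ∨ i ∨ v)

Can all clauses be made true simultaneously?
Yes

Yes, the formula is satisfiable.

One satisfying assignment is: v=True, b=False, f=True, i=False

Verification: With this assignment, all 12 clauses evaluate to true.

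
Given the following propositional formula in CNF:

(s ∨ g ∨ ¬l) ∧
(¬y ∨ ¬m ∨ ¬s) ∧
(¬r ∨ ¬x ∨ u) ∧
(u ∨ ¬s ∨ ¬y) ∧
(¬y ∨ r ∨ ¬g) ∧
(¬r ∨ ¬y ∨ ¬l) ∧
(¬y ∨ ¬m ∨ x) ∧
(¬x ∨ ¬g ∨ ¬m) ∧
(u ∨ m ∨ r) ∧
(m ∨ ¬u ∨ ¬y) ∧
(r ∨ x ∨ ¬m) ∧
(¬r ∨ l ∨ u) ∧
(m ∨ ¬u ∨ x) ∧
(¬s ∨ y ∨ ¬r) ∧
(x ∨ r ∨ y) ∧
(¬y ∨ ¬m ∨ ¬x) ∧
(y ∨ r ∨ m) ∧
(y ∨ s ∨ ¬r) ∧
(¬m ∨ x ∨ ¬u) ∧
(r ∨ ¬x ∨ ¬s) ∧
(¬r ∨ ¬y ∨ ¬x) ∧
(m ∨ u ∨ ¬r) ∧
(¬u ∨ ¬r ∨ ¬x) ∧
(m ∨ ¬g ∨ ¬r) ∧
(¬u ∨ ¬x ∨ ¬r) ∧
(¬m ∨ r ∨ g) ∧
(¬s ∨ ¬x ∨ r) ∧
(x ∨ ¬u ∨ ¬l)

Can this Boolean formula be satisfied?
No

No, the formula is not satisfiable.

No assignment of truth values to the variables can make all 28 clauses true simultaneously.

The formula is UNSAT (unsatisfiable).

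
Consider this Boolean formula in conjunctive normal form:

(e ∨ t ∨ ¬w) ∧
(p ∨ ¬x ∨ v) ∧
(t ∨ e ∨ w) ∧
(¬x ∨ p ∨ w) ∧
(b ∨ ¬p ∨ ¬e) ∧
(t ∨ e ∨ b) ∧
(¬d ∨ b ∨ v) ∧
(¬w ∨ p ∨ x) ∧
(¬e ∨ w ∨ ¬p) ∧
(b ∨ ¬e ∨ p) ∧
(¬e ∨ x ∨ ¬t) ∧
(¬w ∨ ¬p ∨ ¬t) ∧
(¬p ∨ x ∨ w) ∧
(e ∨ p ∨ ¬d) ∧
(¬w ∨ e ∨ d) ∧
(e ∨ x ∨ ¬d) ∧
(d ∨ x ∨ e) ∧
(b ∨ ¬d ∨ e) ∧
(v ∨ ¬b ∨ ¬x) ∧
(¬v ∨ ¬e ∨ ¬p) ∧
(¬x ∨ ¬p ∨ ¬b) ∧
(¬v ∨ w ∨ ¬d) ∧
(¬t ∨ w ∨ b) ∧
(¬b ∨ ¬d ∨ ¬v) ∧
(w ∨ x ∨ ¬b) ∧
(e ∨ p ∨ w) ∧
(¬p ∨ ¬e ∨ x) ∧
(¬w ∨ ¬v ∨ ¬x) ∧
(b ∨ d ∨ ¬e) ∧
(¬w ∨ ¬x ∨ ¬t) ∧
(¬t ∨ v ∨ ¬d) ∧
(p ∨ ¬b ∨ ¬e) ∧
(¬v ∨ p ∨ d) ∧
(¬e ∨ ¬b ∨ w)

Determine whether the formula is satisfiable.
No

No, the formula is not satisfiable.

No assignment of truth values to the variables can make all 34 clauses true simultaneously.

The formula is UNSAT (unsatisfiable).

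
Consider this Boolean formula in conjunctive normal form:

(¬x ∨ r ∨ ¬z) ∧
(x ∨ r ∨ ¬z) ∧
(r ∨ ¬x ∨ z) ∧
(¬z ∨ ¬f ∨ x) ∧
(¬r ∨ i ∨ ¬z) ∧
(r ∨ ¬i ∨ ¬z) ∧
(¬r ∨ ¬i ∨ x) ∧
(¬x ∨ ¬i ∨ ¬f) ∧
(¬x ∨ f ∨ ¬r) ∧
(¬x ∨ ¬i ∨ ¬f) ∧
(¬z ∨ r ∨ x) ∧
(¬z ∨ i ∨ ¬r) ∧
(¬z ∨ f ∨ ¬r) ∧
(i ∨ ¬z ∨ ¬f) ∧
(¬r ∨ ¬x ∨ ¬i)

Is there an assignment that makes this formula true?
Yes

Yes, the formula is satisfiable.

One satisfying assignment is: f=False, z=False, i=False, x=False, r=False

Verification: With this assignment, all 15 clauses evaluate to true.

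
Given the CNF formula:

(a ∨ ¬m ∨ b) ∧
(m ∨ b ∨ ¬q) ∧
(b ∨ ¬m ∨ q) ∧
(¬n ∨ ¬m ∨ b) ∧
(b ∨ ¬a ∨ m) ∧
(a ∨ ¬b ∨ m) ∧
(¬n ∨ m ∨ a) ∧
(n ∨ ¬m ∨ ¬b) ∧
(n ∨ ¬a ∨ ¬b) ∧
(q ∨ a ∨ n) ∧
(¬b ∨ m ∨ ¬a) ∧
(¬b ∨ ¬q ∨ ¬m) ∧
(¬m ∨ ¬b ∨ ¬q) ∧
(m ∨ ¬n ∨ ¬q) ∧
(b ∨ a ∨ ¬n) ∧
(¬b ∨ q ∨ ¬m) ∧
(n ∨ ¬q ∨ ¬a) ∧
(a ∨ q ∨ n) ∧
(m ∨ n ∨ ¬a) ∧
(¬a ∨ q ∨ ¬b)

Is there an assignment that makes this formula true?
No

No, the formula is not satisfiable.

No assignment of truth values to the variables can make all 20 clauses true simultaneously.

The formula is UNSAT (unsatisfiable).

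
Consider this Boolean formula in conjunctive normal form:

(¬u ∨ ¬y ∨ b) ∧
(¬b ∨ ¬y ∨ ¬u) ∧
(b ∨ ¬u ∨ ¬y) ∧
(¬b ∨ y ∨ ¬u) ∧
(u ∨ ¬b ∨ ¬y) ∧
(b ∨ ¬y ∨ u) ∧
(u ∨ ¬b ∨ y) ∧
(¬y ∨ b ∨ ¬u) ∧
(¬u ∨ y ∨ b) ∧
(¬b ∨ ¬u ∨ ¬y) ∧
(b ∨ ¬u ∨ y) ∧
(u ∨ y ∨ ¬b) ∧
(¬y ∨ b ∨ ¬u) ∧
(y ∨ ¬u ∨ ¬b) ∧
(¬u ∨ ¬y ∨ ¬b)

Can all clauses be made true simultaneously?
Yes

Yes, the formula is satisfiable.

One satisfying assignment is: u=False, b=False, y=False

Verification: With this assignment, all 15 clauses evaluate to true.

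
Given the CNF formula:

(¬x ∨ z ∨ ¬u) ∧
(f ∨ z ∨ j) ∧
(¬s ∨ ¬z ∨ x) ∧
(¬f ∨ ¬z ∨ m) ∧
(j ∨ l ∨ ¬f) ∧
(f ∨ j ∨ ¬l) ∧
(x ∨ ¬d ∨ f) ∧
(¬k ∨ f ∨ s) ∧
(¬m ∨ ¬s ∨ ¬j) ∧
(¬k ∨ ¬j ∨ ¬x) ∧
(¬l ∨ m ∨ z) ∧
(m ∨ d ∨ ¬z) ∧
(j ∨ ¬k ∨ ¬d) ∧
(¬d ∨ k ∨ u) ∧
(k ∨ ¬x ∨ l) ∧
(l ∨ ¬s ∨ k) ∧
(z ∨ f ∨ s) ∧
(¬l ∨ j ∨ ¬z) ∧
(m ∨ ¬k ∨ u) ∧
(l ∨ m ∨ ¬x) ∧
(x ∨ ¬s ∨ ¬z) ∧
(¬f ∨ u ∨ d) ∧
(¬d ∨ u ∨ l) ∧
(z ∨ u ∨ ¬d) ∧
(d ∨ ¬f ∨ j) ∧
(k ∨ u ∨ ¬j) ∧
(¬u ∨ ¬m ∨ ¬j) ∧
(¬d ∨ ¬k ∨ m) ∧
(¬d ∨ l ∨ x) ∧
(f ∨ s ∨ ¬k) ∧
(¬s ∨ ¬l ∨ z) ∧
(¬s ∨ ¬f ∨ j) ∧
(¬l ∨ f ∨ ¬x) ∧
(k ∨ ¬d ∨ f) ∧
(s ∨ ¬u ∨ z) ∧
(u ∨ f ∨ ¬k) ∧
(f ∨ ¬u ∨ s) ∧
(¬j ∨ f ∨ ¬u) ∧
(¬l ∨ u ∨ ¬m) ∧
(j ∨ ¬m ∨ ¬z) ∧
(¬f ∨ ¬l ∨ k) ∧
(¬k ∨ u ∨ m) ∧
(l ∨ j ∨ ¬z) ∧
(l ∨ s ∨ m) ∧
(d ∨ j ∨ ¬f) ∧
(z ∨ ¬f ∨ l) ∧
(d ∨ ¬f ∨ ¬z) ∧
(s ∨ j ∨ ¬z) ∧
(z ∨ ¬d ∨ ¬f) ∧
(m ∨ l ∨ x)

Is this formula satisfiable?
No

No, the formula is not satisfiable.

No assignment of truth values to the variables can make all 50 clauses true simultaneously.

The formula is UNSAT (unsatisfiable).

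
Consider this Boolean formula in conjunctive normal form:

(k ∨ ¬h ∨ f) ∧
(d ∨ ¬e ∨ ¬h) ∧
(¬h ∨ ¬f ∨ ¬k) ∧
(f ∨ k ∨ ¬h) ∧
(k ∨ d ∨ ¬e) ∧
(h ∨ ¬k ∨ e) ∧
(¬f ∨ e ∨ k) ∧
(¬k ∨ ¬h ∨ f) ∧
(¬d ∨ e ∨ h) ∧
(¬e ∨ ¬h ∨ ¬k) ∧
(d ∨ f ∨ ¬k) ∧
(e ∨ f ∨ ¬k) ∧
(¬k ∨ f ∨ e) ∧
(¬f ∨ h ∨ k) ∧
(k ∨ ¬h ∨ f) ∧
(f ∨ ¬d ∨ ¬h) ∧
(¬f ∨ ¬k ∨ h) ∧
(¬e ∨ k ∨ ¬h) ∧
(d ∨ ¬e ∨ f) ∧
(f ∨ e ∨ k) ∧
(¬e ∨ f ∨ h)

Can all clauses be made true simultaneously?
No

No, the formula is not satisfiable.

No assignment of truth values to the variables can make all 21 clauses true simultaneously.

The formula is UNSAT (unsatisfiable).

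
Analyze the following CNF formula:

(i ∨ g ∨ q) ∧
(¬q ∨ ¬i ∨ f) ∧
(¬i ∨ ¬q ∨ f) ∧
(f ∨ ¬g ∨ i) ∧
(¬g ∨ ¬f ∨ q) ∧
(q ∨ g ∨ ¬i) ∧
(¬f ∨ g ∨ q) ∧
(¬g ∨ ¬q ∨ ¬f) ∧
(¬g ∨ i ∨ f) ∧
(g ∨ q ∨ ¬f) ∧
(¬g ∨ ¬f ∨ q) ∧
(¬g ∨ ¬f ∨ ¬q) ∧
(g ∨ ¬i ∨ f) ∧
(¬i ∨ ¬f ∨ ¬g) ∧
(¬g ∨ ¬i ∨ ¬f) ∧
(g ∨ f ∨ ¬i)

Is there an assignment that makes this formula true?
Yes

Yes, the formula is satisfiable.

One satisfying assignment is: i=True, f=False, g=True, q=False

Verification: With this assignment, all 16 clauses evaluate to true.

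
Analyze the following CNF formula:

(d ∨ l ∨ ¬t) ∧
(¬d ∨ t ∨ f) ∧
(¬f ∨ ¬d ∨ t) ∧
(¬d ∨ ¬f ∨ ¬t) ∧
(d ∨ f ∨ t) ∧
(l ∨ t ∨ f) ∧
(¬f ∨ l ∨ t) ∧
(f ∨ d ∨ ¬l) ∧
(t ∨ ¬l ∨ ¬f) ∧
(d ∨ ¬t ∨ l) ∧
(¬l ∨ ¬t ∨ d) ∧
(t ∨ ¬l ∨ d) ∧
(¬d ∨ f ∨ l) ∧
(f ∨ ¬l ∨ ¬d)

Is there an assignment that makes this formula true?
No

No, the formula is not satisfiable.

No assignment of truth values to the variables can make all 14 clauses true simultaneously.

The formula is UNSAT (unsatisfiable).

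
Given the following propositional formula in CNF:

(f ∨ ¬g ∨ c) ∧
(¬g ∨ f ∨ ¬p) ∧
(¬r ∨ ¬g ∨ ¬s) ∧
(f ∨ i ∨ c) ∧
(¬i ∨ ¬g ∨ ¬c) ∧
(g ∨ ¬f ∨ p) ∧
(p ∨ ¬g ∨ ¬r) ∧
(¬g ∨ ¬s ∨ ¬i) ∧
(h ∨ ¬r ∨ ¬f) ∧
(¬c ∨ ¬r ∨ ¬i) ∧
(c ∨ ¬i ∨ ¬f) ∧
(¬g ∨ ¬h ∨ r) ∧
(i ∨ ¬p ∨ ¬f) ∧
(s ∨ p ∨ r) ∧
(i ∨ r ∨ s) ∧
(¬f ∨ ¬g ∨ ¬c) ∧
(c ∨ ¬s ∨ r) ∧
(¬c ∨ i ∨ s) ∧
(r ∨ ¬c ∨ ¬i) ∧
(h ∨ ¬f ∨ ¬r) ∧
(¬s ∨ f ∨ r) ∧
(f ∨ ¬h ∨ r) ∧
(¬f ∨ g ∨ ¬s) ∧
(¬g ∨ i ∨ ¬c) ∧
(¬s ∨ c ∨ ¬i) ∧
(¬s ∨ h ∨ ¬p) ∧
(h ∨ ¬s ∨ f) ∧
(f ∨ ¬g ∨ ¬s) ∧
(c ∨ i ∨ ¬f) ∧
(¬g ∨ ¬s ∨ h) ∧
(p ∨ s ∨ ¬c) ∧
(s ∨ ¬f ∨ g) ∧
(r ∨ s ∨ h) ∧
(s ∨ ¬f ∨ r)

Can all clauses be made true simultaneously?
Yes

Yes, the formula is satisfiable.

One satisfying assignment is: f=False, s=False, g=False, c=False, i=True, p=False, r=True, h=False

Verification: With this assignment, all 34 clauses evaluate to true.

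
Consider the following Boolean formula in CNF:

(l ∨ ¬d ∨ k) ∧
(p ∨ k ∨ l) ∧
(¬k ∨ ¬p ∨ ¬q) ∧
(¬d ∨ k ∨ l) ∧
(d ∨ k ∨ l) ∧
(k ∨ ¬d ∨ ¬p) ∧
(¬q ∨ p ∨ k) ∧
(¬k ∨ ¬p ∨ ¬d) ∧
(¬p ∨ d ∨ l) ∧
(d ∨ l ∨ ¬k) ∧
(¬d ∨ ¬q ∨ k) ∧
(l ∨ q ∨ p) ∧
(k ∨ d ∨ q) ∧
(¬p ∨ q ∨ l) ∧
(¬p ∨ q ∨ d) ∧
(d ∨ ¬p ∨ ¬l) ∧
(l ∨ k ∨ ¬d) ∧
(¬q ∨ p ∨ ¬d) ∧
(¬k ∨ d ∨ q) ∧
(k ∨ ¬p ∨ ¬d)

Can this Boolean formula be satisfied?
Yes

Yes, the formula is satisfiable.

One satisfying assignment is: k=True, p=False, l=True, d=False, q=True

Verification: With this assignment, all 20 clauses evaluate to true.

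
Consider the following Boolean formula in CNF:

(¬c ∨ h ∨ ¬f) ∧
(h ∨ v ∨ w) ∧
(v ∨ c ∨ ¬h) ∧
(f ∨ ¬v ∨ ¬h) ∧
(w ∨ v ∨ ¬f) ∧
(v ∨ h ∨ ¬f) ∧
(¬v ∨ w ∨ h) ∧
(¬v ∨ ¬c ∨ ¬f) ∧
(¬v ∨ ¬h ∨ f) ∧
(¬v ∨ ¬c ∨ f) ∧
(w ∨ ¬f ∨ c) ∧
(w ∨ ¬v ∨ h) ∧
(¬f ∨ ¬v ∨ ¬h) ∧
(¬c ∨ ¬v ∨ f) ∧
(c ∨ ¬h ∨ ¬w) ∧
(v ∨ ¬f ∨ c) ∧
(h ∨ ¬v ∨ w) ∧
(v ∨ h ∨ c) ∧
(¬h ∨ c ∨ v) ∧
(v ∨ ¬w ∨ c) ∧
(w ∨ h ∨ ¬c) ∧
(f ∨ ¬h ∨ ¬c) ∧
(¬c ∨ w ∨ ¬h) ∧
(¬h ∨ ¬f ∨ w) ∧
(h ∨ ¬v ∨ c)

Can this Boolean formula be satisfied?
Yes

Yes, the formula is satisfiable.

One satisfying assignment is: h=False, f=False, v=False, w=True, c=True

Verification: With this assignment, all 25 clauses evaluate to true.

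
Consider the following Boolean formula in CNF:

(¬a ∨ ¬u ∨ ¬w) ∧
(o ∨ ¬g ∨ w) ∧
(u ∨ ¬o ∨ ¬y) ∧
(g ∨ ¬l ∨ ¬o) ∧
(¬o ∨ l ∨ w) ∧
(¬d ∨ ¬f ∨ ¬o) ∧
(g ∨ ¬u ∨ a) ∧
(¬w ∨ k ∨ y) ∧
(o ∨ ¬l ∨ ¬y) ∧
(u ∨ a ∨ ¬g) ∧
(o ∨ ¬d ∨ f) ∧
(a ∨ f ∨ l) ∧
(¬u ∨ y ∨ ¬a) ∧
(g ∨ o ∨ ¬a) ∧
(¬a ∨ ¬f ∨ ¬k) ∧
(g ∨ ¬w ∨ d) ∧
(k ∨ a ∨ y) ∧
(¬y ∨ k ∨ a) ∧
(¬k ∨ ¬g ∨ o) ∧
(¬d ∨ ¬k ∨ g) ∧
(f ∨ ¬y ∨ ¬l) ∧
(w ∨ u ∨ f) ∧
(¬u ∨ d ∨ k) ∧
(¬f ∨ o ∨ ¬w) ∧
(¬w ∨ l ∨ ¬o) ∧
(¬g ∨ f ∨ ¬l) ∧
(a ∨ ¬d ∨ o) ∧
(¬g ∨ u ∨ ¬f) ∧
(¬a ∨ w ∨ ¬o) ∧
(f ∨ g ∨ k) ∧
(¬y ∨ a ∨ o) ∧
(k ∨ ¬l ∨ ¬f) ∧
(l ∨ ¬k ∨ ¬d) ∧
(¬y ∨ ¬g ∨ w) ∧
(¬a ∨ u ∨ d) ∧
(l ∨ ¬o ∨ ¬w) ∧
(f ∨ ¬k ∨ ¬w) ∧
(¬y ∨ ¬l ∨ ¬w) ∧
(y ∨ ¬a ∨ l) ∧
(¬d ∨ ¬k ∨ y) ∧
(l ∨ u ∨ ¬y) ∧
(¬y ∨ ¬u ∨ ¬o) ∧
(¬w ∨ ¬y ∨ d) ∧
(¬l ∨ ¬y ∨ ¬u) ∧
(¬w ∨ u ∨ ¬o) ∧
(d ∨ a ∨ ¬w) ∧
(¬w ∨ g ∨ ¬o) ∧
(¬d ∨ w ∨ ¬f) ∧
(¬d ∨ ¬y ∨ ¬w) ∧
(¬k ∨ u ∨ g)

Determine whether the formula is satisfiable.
Yes

Yes, the formula is satisfiable.

One satisfying assignment is: o=True, k=True, d=False, y=False, a=False, f=True, g=True, w=False, u=True, l=True

Verification: With this assignment, all 50 clauses evaluate to true.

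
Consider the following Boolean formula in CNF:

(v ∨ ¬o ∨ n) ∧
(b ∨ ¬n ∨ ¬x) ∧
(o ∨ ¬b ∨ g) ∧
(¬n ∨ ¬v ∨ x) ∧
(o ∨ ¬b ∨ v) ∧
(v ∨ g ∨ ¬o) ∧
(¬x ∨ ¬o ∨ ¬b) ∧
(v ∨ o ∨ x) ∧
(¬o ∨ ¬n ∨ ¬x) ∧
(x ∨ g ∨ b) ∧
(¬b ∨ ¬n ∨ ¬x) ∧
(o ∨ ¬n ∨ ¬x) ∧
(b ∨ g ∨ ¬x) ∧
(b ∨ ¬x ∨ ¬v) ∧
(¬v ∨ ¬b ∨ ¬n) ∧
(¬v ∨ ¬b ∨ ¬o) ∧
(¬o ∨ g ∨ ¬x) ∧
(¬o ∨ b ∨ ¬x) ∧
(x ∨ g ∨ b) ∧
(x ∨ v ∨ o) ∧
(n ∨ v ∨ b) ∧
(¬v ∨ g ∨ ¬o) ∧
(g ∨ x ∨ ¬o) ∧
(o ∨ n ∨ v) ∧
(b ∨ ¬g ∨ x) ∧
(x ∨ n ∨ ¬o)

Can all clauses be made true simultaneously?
Yes

Yes, the formula is satisfiable.

One satisfying assignment is: n=False, b=True, o=False, g=True, x=False, v=True

Verification: With this assignment, all 26 clauses evaluate to true.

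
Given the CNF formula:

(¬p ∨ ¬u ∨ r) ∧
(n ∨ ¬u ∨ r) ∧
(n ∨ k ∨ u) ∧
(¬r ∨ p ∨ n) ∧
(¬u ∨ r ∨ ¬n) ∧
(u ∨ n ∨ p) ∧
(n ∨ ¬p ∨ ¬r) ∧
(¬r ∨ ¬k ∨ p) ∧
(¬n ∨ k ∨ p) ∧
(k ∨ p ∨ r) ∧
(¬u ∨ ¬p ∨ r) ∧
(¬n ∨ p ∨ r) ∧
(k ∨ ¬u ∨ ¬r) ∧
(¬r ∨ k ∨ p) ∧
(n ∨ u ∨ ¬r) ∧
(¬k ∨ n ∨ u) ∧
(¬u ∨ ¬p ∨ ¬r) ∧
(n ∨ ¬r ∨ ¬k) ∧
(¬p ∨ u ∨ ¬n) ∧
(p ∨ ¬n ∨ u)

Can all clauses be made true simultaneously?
No

No, the formula is not satisfiable.

No assignment of truth values to the variables can make all 20 clauses true simultaneously.

The formula is UNSAT (unsatisfiable).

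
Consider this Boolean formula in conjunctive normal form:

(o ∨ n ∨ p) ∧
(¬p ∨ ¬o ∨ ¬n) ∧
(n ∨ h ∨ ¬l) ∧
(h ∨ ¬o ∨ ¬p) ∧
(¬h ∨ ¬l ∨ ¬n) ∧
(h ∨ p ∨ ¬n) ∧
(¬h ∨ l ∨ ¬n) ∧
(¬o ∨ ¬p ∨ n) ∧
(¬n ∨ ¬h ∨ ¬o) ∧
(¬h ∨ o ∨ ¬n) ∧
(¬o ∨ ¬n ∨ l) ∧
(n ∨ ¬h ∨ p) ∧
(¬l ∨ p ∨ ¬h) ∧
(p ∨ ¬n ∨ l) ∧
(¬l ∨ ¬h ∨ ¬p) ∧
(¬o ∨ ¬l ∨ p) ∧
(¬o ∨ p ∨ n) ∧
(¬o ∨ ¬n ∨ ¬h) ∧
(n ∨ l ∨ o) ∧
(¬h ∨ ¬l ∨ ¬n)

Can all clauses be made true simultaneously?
Yes

Yes, the formula is satisfiable.

One satisfying assignment is: n=True, l=False, p=True, h=False, o=False

Verification: With this assignment, all 20 clauses evaluate to true.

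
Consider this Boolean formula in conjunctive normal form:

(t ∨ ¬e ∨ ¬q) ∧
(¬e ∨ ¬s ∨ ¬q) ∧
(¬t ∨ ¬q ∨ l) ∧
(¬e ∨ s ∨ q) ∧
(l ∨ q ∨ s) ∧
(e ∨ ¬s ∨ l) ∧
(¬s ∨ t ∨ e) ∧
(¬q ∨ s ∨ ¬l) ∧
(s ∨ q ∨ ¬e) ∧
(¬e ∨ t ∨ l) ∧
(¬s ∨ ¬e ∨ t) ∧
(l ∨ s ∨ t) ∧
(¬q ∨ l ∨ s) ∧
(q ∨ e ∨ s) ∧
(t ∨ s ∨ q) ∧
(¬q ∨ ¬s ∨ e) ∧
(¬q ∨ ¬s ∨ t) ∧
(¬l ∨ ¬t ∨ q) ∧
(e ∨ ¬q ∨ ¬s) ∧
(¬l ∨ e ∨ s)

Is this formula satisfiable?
Yes

Yes, the formula is satisfiable.

One satisfying assignment is: s=True, e=True, l=False, t=True, q=False

Verification: With this assignment, all 20 clauses evaluate to true.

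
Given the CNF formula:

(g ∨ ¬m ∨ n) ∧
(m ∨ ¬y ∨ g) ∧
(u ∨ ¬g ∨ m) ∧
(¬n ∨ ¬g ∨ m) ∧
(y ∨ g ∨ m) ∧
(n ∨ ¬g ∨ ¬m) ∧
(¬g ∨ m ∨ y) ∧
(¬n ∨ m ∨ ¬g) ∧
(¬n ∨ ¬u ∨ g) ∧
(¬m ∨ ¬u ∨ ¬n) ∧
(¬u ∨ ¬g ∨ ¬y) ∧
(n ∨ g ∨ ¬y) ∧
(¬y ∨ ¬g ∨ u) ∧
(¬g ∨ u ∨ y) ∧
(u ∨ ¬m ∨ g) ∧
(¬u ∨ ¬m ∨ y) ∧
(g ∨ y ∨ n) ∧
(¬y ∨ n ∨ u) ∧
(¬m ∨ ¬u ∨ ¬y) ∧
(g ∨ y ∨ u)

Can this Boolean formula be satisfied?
No

No, the formula is not satisfiable.

No assignment of truth values to the variables can make all 20 clauses true simultaneously.

The formula is UNSAT (unsatisfiable).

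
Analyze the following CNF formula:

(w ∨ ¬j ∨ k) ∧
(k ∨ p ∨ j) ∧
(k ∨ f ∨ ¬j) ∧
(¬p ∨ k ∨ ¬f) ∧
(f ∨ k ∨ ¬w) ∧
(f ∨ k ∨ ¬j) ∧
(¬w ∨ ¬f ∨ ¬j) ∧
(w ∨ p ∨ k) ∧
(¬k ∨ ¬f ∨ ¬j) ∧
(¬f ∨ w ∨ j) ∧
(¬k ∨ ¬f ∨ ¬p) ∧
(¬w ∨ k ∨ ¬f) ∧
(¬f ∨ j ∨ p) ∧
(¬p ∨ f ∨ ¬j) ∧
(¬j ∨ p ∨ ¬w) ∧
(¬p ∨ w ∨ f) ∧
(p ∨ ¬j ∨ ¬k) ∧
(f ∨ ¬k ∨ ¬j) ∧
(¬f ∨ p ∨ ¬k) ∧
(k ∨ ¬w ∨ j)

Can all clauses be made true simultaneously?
Yes

Yes, the formula is satisfiable.

One satisfying assignment is: f=False, p=False, w=False, j=False, k=True

Verification: With this assignment, all 20 clauses evaluate to true.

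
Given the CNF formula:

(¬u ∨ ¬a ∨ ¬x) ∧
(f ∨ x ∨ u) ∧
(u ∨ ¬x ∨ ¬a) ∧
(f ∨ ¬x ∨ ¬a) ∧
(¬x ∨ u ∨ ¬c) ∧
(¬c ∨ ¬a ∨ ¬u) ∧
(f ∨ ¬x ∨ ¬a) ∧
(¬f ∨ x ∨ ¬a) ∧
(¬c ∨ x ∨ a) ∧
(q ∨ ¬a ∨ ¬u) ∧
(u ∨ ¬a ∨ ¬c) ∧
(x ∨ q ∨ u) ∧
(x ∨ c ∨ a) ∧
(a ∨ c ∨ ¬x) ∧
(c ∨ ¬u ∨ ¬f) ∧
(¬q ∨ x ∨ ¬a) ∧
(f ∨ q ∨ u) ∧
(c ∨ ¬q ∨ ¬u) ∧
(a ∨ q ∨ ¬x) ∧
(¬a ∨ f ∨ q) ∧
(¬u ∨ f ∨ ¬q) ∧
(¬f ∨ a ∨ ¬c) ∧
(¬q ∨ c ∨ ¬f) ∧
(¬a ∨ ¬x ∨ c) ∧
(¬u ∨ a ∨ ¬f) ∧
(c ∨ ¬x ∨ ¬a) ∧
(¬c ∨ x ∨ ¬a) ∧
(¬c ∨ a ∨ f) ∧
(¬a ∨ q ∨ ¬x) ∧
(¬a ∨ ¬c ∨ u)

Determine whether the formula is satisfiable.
No

No, the formula is not satisfiable.

No assignment of truth values to the variables can make all 30 clauses true simultaneously.

The formula is UNSAT (unsatisfiable).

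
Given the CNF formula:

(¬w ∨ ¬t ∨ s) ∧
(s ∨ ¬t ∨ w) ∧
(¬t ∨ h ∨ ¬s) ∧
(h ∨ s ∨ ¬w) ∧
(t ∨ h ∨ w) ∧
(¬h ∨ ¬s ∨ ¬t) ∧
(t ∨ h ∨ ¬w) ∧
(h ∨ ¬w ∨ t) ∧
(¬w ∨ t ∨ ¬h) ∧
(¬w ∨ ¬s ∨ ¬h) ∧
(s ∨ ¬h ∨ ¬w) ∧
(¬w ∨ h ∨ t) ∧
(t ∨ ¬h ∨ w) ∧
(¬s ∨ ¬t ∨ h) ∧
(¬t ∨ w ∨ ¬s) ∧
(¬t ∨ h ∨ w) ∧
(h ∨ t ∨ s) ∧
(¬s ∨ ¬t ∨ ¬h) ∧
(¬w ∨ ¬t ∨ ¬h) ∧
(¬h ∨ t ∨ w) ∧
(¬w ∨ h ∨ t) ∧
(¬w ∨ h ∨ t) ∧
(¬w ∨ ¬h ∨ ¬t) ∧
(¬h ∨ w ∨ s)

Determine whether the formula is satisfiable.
No

No, the formula is not satisfiable.

No assignment of truth values to the variables can make all 24 clauses true simultaneously.

The formula is UNSAT (unsatisfiable).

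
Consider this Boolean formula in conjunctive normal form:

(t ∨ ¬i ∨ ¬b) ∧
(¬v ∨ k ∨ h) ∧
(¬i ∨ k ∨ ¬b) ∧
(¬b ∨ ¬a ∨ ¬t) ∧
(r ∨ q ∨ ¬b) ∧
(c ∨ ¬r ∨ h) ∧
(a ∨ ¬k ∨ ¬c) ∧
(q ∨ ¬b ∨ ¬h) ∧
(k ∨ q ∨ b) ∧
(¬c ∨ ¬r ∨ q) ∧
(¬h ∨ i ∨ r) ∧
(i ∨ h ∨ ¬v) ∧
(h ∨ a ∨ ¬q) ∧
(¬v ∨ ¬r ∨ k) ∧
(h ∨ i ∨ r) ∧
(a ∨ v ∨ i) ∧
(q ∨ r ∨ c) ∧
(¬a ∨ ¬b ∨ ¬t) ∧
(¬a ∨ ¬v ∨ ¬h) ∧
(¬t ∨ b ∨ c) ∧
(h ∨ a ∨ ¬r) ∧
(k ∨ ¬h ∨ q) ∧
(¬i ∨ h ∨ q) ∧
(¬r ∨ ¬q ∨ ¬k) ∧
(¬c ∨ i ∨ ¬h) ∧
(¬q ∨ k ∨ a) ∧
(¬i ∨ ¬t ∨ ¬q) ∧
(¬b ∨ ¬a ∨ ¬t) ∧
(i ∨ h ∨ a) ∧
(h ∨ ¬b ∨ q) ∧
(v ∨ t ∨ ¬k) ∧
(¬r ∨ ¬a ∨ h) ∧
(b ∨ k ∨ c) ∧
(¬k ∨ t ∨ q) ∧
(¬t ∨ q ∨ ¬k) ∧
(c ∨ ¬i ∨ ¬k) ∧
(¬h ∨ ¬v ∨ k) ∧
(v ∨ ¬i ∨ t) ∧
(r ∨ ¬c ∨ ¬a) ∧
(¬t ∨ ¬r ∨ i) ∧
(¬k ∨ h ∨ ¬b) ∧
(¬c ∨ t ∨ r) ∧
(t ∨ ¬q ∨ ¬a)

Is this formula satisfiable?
No

No, the formula is not satisfiable.

No assignment of truth values to the variables can make all 43 clauses true simultaneously.

The formula is UNSAT (unsatisfiable).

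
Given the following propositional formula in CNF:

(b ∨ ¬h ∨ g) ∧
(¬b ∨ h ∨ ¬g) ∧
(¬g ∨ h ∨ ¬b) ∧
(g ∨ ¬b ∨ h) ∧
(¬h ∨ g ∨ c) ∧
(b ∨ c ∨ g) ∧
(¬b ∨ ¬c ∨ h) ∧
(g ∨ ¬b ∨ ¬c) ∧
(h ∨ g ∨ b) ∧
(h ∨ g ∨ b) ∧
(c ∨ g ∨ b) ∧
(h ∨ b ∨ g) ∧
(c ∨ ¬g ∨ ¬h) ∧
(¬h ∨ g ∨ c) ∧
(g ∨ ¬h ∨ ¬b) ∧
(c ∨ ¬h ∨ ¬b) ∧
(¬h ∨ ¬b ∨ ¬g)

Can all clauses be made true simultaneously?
Yes

Yes, the formula is satisfiable.

One satisfying assignment is: g=True, b=False, c=False, h=False

Verification: With this assignment, all 17 clauses evaluate to true.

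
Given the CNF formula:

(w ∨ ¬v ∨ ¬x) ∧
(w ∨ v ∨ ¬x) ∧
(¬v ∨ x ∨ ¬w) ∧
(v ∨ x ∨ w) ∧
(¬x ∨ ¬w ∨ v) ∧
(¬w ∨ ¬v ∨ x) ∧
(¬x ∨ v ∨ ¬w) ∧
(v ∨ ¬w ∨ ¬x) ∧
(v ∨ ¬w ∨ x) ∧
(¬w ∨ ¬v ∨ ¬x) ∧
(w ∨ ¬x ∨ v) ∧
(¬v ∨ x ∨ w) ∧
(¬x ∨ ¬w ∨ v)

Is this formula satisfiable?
No

No, the formula is not satisfiable.

No assignment of truth values to the variables can make all 13 clauses true simultaneously.

The formula is UNSAT (unsatisfiable).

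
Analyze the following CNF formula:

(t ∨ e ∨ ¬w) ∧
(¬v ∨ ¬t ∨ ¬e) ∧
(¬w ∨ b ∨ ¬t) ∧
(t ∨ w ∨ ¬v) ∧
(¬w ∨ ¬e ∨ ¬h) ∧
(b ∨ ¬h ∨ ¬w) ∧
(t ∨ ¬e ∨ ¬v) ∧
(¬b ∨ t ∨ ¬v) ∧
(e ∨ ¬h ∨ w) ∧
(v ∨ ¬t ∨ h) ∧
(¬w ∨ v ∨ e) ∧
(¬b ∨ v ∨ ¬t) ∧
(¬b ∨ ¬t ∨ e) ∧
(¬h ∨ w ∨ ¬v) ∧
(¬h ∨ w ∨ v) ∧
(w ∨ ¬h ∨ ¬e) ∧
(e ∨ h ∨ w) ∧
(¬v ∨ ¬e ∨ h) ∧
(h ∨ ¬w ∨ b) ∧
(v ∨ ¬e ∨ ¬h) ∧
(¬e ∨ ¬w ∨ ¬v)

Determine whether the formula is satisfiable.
Yes

Yes, the formula is satisfiable.

One satisfying assignment is: t=False, b=False, e=True, h=False, w=False, v=False

Verification: With this assignment, all 21 clauses evaluate to true.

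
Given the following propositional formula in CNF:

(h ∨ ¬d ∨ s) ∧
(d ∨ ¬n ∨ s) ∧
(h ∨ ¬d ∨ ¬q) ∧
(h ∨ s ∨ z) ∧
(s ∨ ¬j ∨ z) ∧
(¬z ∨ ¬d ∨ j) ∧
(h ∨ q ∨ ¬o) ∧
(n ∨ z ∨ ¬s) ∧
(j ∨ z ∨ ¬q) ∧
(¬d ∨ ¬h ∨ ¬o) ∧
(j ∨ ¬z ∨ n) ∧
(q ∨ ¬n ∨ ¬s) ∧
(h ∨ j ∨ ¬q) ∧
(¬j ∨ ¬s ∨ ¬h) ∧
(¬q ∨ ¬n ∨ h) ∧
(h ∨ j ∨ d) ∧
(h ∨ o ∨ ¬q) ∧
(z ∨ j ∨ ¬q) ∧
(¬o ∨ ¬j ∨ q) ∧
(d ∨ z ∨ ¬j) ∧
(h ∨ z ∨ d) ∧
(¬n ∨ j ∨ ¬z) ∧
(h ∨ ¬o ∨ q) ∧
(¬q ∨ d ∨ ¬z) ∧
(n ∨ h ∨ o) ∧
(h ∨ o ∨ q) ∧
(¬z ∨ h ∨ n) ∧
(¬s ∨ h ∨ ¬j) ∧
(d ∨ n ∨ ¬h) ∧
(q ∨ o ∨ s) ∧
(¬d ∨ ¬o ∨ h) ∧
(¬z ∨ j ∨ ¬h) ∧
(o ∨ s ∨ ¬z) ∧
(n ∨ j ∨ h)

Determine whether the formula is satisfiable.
No

No, the formula is not satisfiable.

No assignment of truth values to the variables can make all 34 clauses true simultaneously.

The formula is UNSAT (unsatisfiable).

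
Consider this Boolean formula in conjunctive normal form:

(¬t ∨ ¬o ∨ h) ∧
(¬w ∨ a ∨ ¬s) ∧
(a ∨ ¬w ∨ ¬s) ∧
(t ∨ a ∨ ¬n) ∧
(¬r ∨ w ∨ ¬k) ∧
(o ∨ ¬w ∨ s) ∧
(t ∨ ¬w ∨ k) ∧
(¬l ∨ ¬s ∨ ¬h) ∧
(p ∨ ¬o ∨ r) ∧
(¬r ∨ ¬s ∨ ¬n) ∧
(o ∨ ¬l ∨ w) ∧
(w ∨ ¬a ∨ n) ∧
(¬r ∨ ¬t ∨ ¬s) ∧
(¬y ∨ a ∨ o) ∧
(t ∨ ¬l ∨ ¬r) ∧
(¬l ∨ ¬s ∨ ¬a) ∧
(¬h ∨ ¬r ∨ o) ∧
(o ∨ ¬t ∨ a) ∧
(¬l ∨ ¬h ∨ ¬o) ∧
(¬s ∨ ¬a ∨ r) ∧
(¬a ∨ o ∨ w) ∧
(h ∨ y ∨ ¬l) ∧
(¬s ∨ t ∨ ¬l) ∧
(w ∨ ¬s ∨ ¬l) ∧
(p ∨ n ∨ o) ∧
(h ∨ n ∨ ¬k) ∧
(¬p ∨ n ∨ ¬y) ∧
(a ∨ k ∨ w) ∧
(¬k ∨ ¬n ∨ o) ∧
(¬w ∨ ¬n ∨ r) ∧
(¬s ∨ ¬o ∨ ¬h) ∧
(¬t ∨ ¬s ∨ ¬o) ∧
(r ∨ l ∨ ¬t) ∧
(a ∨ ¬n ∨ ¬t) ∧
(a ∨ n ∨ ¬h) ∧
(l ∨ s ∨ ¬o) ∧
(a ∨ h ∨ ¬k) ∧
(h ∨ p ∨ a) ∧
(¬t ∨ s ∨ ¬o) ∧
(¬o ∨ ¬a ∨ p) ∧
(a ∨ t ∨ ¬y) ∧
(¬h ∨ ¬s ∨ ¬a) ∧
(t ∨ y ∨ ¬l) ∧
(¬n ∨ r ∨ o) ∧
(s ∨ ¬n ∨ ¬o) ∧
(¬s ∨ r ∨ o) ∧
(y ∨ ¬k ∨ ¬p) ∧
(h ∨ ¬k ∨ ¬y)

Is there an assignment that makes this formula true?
No

No, the formula is not satisfiable.

No assignment of truth values to the variables can make all 48 clauses true simultaneously.

The formula is UNSAT (unsatisfiable).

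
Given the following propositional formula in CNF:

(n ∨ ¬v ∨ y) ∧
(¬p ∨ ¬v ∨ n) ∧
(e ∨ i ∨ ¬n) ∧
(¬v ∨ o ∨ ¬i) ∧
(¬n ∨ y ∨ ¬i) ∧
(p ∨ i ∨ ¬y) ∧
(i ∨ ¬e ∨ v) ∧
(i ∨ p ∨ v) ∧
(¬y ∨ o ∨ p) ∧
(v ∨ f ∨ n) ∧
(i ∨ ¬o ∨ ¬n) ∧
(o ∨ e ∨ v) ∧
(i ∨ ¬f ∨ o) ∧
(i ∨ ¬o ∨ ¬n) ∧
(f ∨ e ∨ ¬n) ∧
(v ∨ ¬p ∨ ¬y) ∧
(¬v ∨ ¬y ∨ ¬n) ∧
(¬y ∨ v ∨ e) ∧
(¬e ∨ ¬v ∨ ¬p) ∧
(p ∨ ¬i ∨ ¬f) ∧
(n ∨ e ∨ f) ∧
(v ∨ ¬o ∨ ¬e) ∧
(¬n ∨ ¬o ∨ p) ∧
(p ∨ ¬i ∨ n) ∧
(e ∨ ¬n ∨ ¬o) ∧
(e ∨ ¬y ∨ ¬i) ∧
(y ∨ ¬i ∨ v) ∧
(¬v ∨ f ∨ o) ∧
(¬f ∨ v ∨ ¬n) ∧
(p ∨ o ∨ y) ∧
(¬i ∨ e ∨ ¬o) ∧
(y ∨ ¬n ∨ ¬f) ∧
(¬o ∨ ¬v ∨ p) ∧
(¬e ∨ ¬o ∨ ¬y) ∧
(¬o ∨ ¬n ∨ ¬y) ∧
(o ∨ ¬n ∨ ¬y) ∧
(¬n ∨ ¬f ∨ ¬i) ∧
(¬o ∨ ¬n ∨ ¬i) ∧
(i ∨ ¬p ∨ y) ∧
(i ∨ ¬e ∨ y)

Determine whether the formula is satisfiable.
No

No, the formula is not satisfiable.

No assignment of truth values to the variables can make all 40 clauses true simultaneously.

The formula is UNSAT (unsatisfiable).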